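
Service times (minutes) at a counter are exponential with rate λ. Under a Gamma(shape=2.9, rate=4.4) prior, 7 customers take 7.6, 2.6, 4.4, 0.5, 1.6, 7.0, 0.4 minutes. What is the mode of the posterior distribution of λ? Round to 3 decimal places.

Σ times = 24.1. Posterior: Gamma(shape = 2.9+7 = 9.9, rate = 4.4+24.1 = 28.5).
Mode = (α−1)/β = 8.9/28.5 = 0.312.
Mean = α/β = 9.9/28.5 = 0.347.
This is the posterior mode — the MAP estimate.

0.312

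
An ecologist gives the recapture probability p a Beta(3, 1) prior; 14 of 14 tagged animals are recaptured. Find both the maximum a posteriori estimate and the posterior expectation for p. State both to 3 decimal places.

Posterior: Beta(3+14, 1+0) = Beta(17, 1).
Since β = 1 ≤ 1 and α > 1, the Beta density is monotone increasing on [0,1]; the mode is at 1.
Mean = 17/(17+1) = 0.944.

MAP: 1.000. Posterior mean: 0.944.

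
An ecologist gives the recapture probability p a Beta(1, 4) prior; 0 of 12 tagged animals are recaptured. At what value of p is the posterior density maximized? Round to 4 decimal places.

Posterior: Beta(1+0, 4+12) = Beta(1, 16).
Since α = 1 ≤ 1 and β > 1, the Beta density is monotone decreasing on [0,1]; the mode is at 0.
Mean = 1/(1+16) = 0.0588.
This is the posterior mode — the MAP estimate.

0.0000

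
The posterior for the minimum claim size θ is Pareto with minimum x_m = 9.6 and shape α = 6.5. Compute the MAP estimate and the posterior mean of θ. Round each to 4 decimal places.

The Pareto density is strictly decreasing on [x_m, ∞), so the mode is x_m = 9.6000.
Mean = α·x_m/(α−1) = 6.5·9.6/5.5 = 11.3455.
The mean is pulled above the mode by the posterior's right skew.

θ_MAP = 9.6000, E[θ|data] = 11.3455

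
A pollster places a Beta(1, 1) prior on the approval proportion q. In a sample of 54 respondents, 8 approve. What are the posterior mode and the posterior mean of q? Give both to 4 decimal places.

Posterior: Beta(1+8, 1+46) = Beta(9, 47).
Mode = (9−1)/(9+47−2) = 8/54 = 0.1481.
Mean = 9/(9+47) = 9/56 = 0.1607.
The posterior is right-skewed, so the mean exceeds the mode.

posterior mode = 0.1481, posterior mean = 0.1607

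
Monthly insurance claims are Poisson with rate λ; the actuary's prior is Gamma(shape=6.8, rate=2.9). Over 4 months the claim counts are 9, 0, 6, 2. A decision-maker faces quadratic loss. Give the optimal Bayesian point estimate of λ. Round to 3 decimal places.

Σ counts = 17. Posterior: Gamma(shape = 6.8+17 = 23.8, rate = 2.9+4 = 6.9).
Mode = (α−1)/β = 22.8/6.9 = 3.304.
Mean = α/β = 23.8/6.9 = 3.449.
Quadratic loss ⇒ the optimal estimator is the posterior mean.

3.449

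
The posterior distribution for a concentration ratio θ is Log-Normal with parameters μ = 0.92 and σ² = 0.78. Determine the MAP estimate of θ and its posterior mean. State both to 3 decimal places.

Mode = exp(μ − σ²) = exp(0.14) = 1.150.
Mean = exp(μ + σ²/2) = exp(1.310) = 3.706.
The posterior is right-skewed, so the mean exceeds the mode.

MAP = 1.150; posterior mean = 3.706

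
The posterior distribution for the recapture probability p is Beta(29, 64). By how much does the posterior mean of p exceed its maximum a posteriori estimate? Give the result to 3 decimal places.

0.004

Mode = (29−1)/(29+64−2) = 28/91 = 0.308.
Mean = 29/(29+64) = 29/93 = 0.312.
Difference = 0.312 − 0.308 = 0.004.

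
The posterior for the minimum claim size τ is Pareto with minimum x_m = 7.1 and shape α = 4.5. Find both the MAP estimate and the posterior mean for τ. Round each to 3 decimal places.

The Pareto density is strictly decreasing on [x_m, ∞), so the mode is x_m = 7.100.
Mean = α·x_m/(α−1) = 4.5·7.1/3.5 = 9.129.

MAP estimate = 7.100, posterior mean = 9.129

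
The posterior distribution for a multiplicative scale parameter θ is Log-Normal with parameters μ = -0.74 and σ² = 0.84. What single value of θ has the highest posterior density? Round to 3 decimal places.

0.206

Mode = exp(μ − σ²) = exp(-1.58) = 0.206.
Mean = exp(μ + σ²/2) = exp(-0.320) = 0.726.
This is the posterior mode — the MAP estimate.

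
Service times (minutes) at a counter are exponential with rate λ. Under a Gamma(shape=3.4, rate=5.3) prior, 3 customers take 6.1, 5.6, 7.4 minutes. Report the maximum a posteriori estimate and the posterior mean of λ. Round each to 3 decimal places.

maximum a posteriori estimate = 0.221, posterior mean = 0.262

Σ times = 19.1. Posterior: Gamma(shape = 3.4+3 = 6.4, rate = 5.3+19.1 = 24.4).
Mode = (α−1)/β = 5.4/24.4 = 0.221.
Mean = α/β = 6.4/24.4 = 0.262.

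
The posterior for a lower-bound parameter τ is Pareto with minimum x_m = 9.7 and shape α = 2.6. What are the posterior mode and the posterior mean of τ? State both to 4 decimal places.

The Pareto density is strictly decreasing on [x_m, ∞), so the mode is x_m = 9.7000.
Mean = α·x_m/(α−1) = 2.6·9.7/1.6 = 15.7625.

MAP = 9.7000; posterior mean = 15.7625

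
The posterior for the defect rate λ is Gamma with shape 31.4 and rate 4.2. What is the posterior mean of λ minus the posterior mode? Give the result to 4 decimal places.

0.2381

Mode = (α−1)/β = 30.4/4.2 = 7.2381.
Mean = α/β = 31.4/4.2 = 7.4762.
Difference = 7.4762 − 7.2381 = 0.2381.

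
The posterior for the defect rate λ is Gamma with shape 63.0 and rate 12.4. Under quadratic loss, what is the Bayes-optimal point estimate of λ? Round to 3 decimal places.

5.081

Mode = (α−1)/β = 62.0/12.4 = 5.000.
Mean = α/β = 63.0/12.4 = 5.081.
Quadratic loss ⇒ the optimal estimator is the posterior mean.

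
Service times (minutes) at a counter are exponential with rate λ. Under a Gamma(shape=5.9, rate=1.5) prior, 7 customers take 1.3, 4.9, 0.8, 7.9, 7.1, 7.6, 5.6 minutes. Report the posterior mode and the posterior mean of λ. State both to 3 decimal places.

MAP = 0.324; posterior mean = 0.351

Σ times = 35.2. Posterior: Gamma(shape = 5.9+7 = 12.9, rate = 1.5+35.2 = 36.7).
Mode = (α−1)/β = 11.9/36.7 = 0.324.
Mean = α/β = 12.9/36.7 = 0.351.
The mean is pulled above the mode by the posterior's right skew.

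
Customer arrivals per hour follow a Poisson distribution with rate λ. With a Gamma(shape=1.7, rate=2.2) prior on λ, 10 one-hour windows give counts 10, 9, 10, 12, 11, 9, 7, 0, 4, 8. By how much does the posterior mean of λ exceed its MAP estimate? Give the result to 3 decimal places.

0.082

Σ counts = 80. Posterior: Gamma(shape = 1.7+80 = 81.7, rate = 2.2+10 = 12.2).
Mode = (α−1)/β = 80.7/12.2 = 6.615.
Mean = α/β = 81.7/12.2 = 6.697.
Difference = 6.697 − 6.615 = 0.082.
Right-skewed posterior ⇒ mode < mean.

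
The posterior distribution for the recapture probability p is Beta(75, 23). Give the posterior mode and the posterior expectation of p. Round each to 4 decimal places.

MAP: 0.7708. Posterior mean: 0.7653.

Mode = (75−1)/(75+23−2) = 74/96 = 0.7708.
Mean = 75/(75+23) = 75/98 = 0.7653.
Mode > mean: the posterior has a left tail.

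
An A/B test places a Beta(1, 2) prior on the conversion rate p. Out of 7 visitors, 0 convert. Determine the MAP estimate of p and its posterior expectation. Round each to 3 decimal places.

MAP = 0.000; posterior mean = 0.100

Posterior: Beta(1+0, 2+7) = Beta(1, 9).
Since α = 1 ≤ 1 and β > 1, the Beta density is monotone decreasing on [0,1]; the mode is at 0.
Mean = 1/(1+9) = 0.100.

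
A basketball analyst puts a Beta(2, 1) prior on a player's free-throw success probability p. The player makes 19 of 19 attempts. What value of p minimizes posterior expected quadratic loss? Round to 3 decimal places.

Posterior: Beta(2+19, 1+0) = Beta(21, 1).
Since β = 1 ≤ 1 and α > 1, the Beta density is monotone increasing on [0,1]; the mode is at 1.
Mean = 21/(21+1) = 0.955.
Quadratic loss ⇒ the optimal estimator is the posterior mean.

0.955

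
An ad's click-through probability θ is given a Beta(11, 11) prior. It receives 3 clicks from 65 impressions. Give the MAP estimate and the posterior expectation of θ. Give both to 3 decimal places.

Posterior: Beta(11+3, 11+62) = Beta(14, 73).
Mode = (14−1)/(14+73−2) = 13/85 = 0.153.
Mean = 14/(14+73) = 14/87 = 0.161.
The mean is pulled above the mode by the posterior's right skew.

MAP: 0.153. Posterior mean: 0.161.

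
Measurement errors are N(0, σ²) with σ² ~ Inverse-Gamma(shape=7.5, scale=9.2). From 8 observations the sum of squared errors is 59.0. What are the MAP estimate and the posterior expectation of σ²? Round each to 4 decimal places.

Posterior: Inverse-Gamma(shape = 7.5+8/2 = 11.5, scale = 9.2+59.0/2 = 38.7).
Mode = β/(α+1) = 38.7/12.5 = 3.0960.
Mean = β/(α−1) = 38.7/10.5 = 3.6857.

MAP estimate = 3.0960, posterior expectation = 3.6857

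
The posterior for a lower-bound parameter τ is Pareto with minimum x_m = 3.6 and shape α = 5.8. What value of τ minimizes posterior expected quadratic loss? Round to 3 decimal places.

The Pareto density is strictly decreasing on [x_m, ∞), so the mode is x_m = 3.600.
Mean = α·x_m/(α−1) = 5.8·3.6/4.8 = 4.350.
Quadratic loss ⇒ the optimal estimator is the posterior mean.

4.350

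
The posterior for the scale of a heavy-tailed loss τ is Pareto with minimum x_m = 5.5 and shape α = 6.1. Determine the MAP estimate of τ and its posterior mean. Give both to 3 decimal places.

MAP estimate = 5.500, posterior mean = 6.578

The Pareto density is strictly decreasing on [x_m, ∞), so the mode is x_m = 5.500.
Mean = α·x_m/(α−1) = 6.1·5.5/5.1 = 6.578.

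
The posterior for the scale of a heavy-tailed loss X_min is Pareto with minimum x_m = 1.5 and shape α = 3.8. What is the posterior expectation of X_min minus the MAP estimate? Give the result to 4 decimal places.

0.5357

The Pareto density is strictly decreasing on [x_m, ∞), so the mode is x_m = 1.5000.
Mean = α·x_m/(α−1) = 3.8·1.5/2.8 = 2.0357.
Difference = 2.0357 − 1.5000 = 0.5357.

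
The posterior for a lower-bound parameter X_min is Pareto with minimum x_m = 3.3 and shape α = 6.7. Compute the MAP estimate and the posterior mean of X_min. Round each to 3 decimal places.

MAP estimate = 3.300, posterior mean = 3.879

The Pareto density is strictly decreasing on [x_m, ∞), so the mode is x_m = 3.300.
Mean = α·x_m/(α−1) = 6.7·3.3/5.7 = 3.879.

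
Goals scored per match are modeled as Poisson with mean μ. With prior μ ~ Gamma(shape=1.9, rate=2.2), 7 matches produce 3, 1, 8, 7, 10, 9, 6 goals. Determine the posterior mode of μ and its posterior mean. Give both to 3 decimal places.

posterior mode = 4.880, posterior mean = 4.989

Σ counts = 44. Posterior: Gamma(shape = 1.9+44 = 45.9, rate = 2.2+7 = 9.2).
Mode = (α−1)/β = 44.9/9.2 = 4.880.
Mean = α/β = 45.9/9.2 = 4.989.
The mean is pulled above the mode by the posterior's right skew.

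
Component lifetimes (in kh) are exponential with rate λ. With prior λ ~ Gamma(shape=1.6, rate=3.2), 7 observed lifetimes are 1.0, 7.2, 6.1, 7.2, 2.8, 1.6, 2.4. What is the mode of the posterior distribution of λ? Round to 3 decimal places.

0.241

Σ times = 28.3. Posterior: Gamma(shape = 1.6+7 = 8.6, rate = 3.2+28.3 = 31.5).
Mode = (α−1)/β = 7.6/31.5 = 0.241.
Mean = α/β = 8.6/31.5 = 0.273.
This is the posterior mode — the MAP estimate.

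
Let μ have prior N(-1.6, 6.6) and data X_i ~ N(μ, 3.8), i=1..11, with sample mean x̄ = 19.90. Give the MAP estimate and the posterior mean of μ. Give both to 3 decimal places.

μ_MAP = 18.831, E[μ|data] = 18.831

Posterior for μ is Normal. Precision-weighted mean: (1/6.6·-1.6 + 11/3.8·19.90) / (1/6.6 + 11/3.8) = 18.831.
A Normal posterior is symmetric, so mode = mean.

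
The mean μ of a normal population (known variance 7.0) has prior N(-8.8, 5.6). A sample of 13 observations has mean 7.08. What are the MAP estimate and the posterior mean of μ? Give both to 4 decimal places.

Posterior for μ is Normal. Precision-weighted mean: (1/5.6·-8.8 + 13/7.0·7.08) / (1/5.6 + 13/7.0) = 5.6870.
A Normal posterior is symmetric, so mode = mean.

MAP: 5.6870. Posterior mean: 5.6870.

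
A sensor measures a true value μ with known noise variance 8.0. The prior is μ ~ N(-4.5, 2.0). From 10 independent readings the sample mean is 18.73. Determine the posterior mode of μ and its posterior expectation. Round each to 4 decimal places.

Posterior for μ is Normal. Precision-weighted mean: (1/2.0·-4.5 + 10/8.0·18.73) / (1/2.0 + 10/8.0) = 12.0929.
A Normal posterior is symmetric, so mode = mean.

μ_MAP = 12.0929, E[μ|data] = 12.0929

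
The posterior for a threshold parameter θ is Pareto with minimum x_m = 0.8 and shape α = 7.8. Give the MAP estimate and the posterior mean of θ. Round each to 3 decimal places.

The Pareto density is strictly decreasing on [x_m, ∞), so the mode is x_m = 0.800.
Mean = α·x_m/(α−1) = 7.8·0.8/6.8 = 0.918.

θ_MAP = 0.800, E[θ|data] = 0.918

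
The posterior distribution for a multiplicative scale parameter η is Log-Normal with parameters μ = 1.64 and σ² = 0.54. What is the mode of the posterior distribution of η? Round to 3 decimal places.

3.004

Mode = exp(μ − σ²) = exp(1.10) = 3.004.
Mean = exp(μ + σ²/2) = exp(1.910) = 6.753.
This is the posterior mode — the MAP estimate.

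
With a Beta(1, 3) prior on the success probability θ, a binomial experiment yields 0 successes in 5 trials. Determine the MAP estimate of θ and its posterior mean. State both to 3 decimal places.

MAP estimate = 0.000, posterior mean = 0.111

Posterior: Beta(1+0, 3+5) = Beta(1, 8).
Since α = 1 ≤ 1 and β > 1, the Beta density is monotone decreasing on [0,1]; the mode is at 0.
Mean = 1/(1+8) = 0.111.
Mean > mode: the posterior has a right tail.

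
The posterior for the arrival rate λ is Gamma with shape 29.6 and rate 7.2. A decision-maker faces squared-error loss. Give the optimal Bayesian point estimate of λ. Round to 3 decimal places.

Mode = (α−1)/β = 28.6/7.2 = 3.972.
Mean = α/β = 29.6/7.2 = 4.111.
Squared-error loss ⇒ the optimal estimator is the posterior mean.

4.111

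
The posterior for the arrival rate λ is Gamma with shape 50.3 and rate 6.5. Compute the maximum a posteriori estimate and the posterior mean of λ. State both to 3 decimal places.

maximum a posteriori estimate = 7.585, posterior mean = 7.738

Mode = (α−1)/β = 49.3/6.5 = 7.585.
Mean = α/β = 50.3/6.5 = 7.738.
Mean > mode: the posterior has a right tail.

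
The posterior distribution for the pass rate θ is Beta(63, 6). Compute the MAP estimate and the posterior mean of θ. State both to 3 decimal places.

MAP: 0.925. Posterior mean: 0.913.

Mode = (63−1)/(63+6−2) = 62/67 = 0.925.
Mean = 63/(63+6) = 63/69 = 0.913.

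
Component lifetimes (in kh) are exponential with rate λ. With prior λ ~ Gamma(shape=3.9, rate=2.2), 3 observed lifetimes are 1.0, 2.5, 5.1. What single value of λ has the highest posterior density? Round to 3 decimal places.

Σ times = 8.6. Posterior: Gamma(shape = 3.9+3 = 6.9, rate = 2.2+8.6 = 10.8).
Mode = (α−1)/β = 5.9/10.8 = 0.546.
Mean = α/β = 6.9/10.8 = 0.639.
This is the posterior mode — the MAP estimate.

0.546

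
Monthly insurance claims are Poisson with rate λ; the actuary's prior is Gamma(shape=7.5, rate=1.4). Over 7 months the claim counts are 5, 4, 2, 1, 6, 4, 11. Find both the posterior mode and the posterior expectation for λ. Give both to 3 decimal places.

λ_MAP = 4.702, E[λ|data] = 4.821

Σ counts = 33. Posterior: Gamma(shape = 7.5+33 = 40.5, rate = 1.4+7 = 8.4).
Mode = (α−1)/β = 39.5/8.4 = 4.702.
Mean = α/β = 40.5/8.4 = 4.821.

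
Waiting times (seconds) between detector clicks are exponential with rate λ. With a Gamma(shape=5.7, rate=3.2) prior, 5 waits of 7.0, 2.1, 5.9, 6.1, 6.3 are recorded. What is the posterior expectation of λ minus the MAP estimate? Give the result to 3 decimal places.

Σ times = 27.4. Posterior: Gamma(shape = 5.7+5 = 10.7, rate = 3.2+27.4 = 30.6).
Mode = (α−1)/β = 9.7/30.6 = 0.317.
Mean = α/β = 10.7/30.6 = 0.350.
Difference = 0.350 − 0.317 = 0.033.

0.033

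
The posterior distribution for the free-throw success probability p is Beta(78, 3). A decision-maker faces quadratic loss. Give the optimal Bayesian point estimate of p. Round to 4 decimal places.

Mode = (78−1)/(78+3−2) = 77/79 = 0.9747.
Mean = 78/(78+3) = 78/81 = 0.9630.
Quadratic loss ⇒ the optimal estimator is the posterior mean.

0.9630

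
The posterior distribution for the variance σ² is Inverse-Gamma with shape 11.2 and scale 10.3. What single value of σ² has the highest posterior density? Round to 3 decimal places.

Mode = β/(α+1) = 10.3/12.2 = 0.844.
Mean = β/(α−1) = 10.3/10.2 = 1.010.
This is the posterior mode — the MAP estimate.

0.844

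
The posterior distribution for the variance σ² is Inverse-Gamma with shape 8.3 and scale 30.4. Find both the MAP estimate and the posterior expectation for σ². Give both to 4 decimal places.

MAP: 3.2688. Posterior mean: 4.1644.

Mode = β/(α+1) = 30.4/9.3 = 3.2688.
Mean = β/(α−1) = 30.4/7.3 = 4.1644.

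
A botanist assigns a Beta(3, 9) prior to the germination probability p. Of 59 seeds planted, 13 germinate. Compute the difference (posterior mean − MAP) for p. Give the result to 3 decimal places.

0.008

Posterior: Beta(3+13, 9+46) = Beta(16, 55).
Mode = (16−1)/(16+55−2) = 15/69 = 0.217.
Mean = 16/(16+55) = 16/71 = 0.225.
Difference = 0.225 − 0.217 = 0.008.
The posterior is right-skewed, so the mean exceeds the mode.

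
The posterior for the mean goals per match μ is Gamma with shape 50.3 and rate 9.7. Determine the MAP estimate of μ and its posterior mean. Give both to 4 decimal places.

Mode = (α−1)/β = 49.3/9.7 = 5.0825.
Mean = α/β = 50.3/9.7 = 5.1856.

μ_MAP = 5.0825, E[μ|data] = 5.1856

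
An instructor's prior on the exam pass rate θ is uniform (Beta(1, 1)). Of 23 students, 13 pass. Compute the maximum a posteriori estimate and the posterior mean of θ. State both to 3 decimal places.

MAP = 0.565, posterior mean = 0.560

Posterior: Beta(1+13, 1+10) = Beta(14, 11).
Mode = (14−1)/(14+11−2) = 13/23 = 0.565.
With a flat prior the MAP equals the MLE, 13/23.
Mean = 14/(14+11) = 14/25 = 0.560.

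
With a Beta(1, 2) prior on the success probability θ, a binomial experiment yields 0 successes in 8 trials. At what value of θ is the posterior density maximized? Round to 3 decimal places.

0.000

Posterior: Beta(1+0, 2+8) = Beta(1, 10).
Since α = 1 ≤ 1 and β > 1, the Beta density is monotone decreasing on [0,1]; the mode is at 0.
Mean = 1/(1+10) = 0.091.
This is the posterior mode — the MAP estimate.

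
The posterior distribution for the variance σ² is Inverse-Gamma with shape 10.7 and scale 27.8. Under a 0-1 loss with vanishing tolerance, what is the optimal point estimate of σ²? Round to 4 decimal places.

Mode = β/(α+1) = 27.8/11.7 = 2.3761.
Mean = β/(α−1) = 27.8/9.7 = 2.8660.
This is the posterior mode — the MAP estimate.

2.3761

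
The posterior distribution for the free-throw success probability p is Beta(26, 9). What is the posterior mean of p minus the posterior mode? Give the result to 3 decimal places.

Mode = (26−1)/(26+9−2) = 25/33 = 0.758.
Mean = 26/(26+9) = 26/35 = 0.743.
Difference = 0.743 − 0.758 = -0.015.
The posterior is left-skewed, so the mode exceeds the mean.

-0.015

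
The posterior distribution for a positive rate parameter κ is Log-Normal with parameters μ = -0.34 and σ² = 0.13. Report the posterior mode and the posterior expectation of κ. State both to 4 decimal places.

Mode = exp(μ − σ²) = exp(-0.47) = 0.6250.
Mean = exp(μ + σ²/2) = exp(-0.275) = 0.7596.
The mean is pulled above the mode by the posterior's right skew.

MAP = 0.6250, posterior mean = 0.7596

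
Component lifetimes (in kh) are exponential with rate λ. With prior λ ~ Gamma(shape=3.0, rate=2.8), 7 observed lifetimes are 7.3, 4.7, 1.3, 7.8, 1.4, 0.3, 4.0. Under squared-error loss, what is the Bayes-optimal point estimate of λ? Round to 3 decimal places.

0.338

Σ times = 26.8. Posterior: Gamma(shape = 3.0+7 = 10.0, rate = 2.8+26.8 = 29.6).
Mode = (α−1)/β = 9.0/29.6 = 0.304.
Mean = α/β = 10.0/29.6 = 0.338.
Squared-error loss ⇒ the optimal estimator is the posterior mean.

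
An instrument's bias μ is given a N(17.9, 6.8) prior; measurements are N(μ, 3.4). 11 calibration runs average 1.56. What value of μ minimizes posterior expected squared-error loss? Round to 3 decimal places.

2.270

Posterior for μ is Normal. Precision-weighted mean: (1/6.8·17.9 + 11/3.4·1.56) / (1/6.8 + 11/3.4) = 2.270.
A Normal posterior is symmetric, so mode = mean.
Squared-error loss ⇒ the optimal estimator is the posterior mean.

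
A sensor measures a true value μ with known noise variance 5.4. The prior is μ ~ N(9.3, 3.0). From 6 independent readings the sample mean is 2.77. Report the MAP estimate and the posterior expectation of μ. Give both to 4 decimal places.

MAP = 4.2769, posterior mean = 4.2769

Posterior for μ is Normal. Precision-weighted mean: (1/3.0·9.3 + 6/5.4·2.77) / (1/3.0 + 6/5.4) = 4.2769.
A Normal posterior is symmetric, so mode = mean.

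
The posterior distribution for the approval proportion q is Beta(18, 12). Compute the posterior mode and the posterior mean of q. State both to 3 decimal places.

MAP: 0.607. Posterior mean: 0.600.

Mode = (18−1)/(18+12−2) = 17/28 = 0.607.
Mean = 18/(18+12) = 18/30 = 0.600.
Mode > mean: the posterior has a left tail.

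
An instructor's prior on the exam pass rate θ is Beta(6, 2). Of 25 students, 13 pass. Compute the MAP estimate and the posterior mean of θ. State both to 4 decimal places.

MAP estimate = 0.5806, posterior mean = 0.5758

Posterior: Beta(6+13, 2+12) = Beta(19, 14).
Mode = (19−1)/(19+14−2) = 18/31 = 0.5806.
Mean = 19/(19+14) = 19/33 = 0.5758.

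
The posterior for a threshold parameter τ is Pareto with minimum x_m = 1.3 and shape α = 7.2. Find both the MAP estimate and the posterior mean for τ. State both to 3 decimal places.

MAP = 1.300; posterior mean = 1.510

The Pareto density is strictly decreasing on [x_m, ∞), so the mode is x_m = 1.300.
Mean = α·x_m/(α−1) = 7.2·1.3/6.2 = 1.510.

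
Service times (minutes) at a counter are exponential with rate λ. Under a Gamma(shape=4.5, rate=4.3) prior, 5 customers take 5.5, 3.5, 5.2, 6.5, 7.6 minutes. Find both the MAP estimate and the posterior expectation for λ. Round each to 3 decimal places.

MAP: 0.261. Posterior mean: 0.291.

Σ times = 28.3. Posterior: Gamma(shape = 4.5+5 = 9.5, rate = 4.3+28.3 = 32.6).
Mode = (α−1)/β = 8.5/32.6 = 0.261.
Mean = α/β = 9.5/32.6 = 0.291.
The mean is pulled above the mode by the posterior's right skew.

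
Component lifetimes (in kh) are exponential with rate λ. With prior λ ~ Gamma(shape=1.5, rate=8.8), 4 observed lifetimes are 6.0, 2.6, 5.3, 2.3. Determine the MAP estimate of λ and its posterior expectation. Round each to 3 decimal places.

Σ times = 16.2. Posterior: Gamma(shape = 1.5+4 = 5.5, rate = 8.8+16.2 = 25.0).
Mode = (α−1)/β = 4.5/25.0 = 0.180.
Mean = α/β = 5.5/25.0 = 0.220.

λ_MAP = 0.180, E[λ|data] = 0.220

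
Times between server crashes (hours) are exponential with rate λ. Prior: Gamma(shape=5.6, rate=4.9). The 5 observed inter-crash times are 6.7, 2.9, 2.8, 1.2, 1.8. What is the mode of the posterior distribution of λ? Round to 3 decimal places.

0.473

Σ times = 15.4. Posterior: Gamma(shape = 5.6+5 = 10.6, rate = 4.9+15.4 = 20.3).
Mode = (α−1)/β = 9.6/20.3 = 0.473.
Mean = α/β = 10.6/20.3 = 0.522.
This is the posterior mode — the MAP estimate.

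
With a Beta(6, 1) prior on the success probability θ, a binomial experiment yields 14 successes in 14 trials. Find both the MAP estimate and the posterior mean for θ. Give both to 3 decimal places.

MAP = 1.000; posterior mean = 0.952

Posterior: Beta(6+14, 1+0) = Beta(20, 1).
Since β = 1 ≤ 1 and α > 1, the Beta density is monotone increasing on [0,1]; the mode is at 1.
Mean = 20/(20+1) = 0.952.
Mode > mean: the posterior has a left tail.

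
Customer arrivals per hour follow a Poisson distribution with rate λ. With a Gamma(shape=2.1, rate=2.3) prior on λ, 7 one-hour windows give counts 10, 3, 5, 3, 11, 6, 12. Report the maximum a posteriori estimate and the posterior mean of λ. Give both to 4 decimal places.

MAP: 5.4946. Posterior mean: 5.6022.

Σ counts = 50. Posterior: Gamma(shape = 2.1+50 = 52.1, rate = 2.3+7 = 9.3).
Mode = (α−1)/β = 51.1/9.3 = 5.4946.
Mean = α/β = 52.1/9.3 = 5.6022.
The mean is pulled above the mode by the posterior's right skew.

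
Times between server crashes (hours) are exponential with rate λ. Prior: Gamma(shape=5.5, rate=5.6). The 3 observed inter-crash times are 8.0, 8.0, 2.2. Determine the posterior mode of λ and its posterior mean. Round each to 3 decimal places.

λ_MAP = 0.315, E[λ|data] = 0.357

Σ times = 18.2. Posterior: Gamma(shape = 5.5+3 = 8.5, rate = 5.6+18.2 = 23.8).
Mode = (α−1)/β = 7.5/23.8 = 0.315.
Mean = α/β = 8.5/23.8 = 0.357.
Mean > mode: the posterior has a right tail.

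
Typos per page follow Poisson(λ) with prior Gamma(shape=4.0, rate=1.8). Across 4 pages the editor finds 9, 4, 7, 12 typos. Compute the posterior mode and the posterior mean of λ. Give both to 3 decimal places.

Σ counts = 32. Posterior: Gamma(shape = 4.0+32 = 36.0, rate = 1.8+4 = 5.8).
Mode = (α−1)/β = 35.0/5.8 = 6.034.
Mean = α/β = 36.0/5.8 = 6.207.

posterior mode = 6.034, posterior mean = 6.207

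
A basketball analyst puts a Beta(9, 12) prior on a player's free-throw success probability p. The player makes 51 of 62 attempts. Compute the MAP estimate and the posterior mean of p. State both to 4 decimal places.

p_MAP = 0.7284, E[p|data] = 0.7229

Posterior: Beta(9+51, 12+11) = Beta(60, 23).
Mode = (60−1)/(60+23−2) = 59/81 = 0.7284.
Mean = 60/(60+23) = 60/83 = 0.7229.
The mean is pulled below the mode by the posterior's left skew.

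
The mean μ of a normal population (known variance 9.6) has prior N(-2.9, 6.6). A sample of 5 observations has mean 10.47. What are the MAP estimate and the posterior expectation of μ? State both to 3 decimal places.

Posterior for μ is Normal. Precision-weighted mean: (1/6.6·-2.9 + 5/9.6·10.47) / (1/6.6 + 5/9.6) = 7.457.
A Normal posterior is symmetric, so mode = mean.

MAP = 7.457, posterior mean = 7.457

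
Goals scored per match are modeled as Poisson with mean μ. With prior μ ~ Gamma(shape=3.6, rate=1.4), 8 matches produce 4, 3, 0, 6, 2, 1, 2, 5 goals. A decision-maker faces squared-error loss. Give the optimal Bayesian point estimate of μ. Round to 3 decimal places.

Σ counts = 23. Posterior: Gamma(shape = 3.6+23 = 26.6, rate = 1.4+8 = 9.4).
Mode = (α−1)/β = 25.6/9.4 = 2.723.
Mean = α/β = 26.6/9.4 = 2.830.
Squared-error loss ⇒ the optimal estimator is the posterior mean.

2.830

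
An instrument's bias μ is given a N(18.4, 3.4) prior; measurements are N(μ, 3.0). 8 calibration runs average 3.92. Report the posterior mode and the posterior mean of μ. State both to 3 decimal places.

Posterior for μ is Normal. Precision-weighted mean: (1/3.4·18.4 + 8/3.0·3.92) / (1/3.4 + 8/3.0) = 5.358.
A Normal posterior is symmetric, so mode = mean.

μ_MAP = 5.358, E[μ|data] = 5.358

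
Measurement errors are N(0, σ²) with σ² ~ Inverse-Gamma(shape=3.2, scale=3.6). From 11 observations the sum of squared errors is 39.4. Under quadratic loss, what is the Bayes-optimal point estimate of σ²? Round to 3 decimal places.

Posterior: Inverse-Gamma(shape = 3.2+11/2 = 8.7, scale = 3.6+39.4/2 = 23.3).
Mode = β/(α+1) = 23.3/9.7 = 2.402.
Mean = β/(α−1) = 23.3/7.7 = 3.026.
Quadratic loss ⇒ the optimal estimator is the posterior mean.

3.026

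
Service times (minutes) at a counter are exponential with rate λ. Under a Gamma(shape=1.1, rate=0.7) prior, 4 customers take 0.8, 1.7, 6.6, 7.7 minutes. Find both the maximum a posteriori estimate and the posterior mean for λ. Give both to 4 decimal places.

maximum a posteriori estimate = 0.2343, posterior mean = 0.2914

Σ times = 16.8. Posterior: Gamma(shape = 1.1+4 = 5.1, rate = 0.7+16.8 = 17.5).
Mode = (α−1)/β = 4.1/17.5 = 0.2343.
Mean = α/β = 5.1/17.5 = 0.2914.
The posterior is right-skewed, so the mean exceeds the mode.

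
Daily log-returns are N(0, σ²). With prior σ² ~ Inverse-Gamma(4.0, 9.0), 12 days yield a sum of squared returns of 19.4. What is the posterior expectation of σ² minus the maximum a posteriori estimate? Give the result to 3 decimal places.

Posterior: Inverse-Gamma(shape = 4.0+12/2 = 10.0, scale = 9.0+19.4/2 = 18.7).
Mode = β/(α+1) = 18.7/11.0 = 1.700.
Mean = β/(α−1) = 18.7/9.0 = 2.078.
Difference = 2.078 − 1.700 = 0.378.
Right-skewed posterior ⇒ mode < mean.

0.378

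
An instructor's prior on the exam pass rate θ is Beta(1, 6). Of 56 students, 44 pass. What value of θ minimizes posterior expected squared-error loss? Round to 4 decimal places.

0.7143

Posterior: Beta(1+44, 6+12) = Beta(45, 18).
Mode = (45−1)/(45+18−2) = 44/61 = 0.7213.
Mean = 45/(45+18) = 45/63 = 0.7143.
Squared-error loss ⇒ the optimal estimator is the posterior mean.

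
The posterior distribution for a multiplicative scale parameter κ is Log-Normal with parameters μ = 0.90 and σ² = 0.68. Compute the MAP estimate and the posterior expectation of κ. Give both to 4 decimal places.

Mode = exp(μ − σ²) = exp(0.22) = 1.2461.
Mean = exp(μ + σ²/2) = exp(1.240) = 3.4556.
The mean is pulled above the mode by the posterior's right skew.

MAP: 1.2461. Posterior mean: 3.4556.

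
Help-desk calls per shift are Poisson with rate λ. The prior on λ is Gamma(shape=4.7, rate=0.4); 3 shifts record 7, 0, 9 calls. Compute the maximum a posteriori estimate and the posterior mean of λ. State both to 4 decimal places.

Σ counts = 16. Posterior: Gamma(shape = 4.7+16 = 20.7, rate = 0.4+3 = 3.4).
Mode = (α−1)/β = 19.7/3.4 = 5.7941.
Mean = α/β = 20.7/3.4 = 6.0882.

MAP = 5.7941, posterior mean = 6.0882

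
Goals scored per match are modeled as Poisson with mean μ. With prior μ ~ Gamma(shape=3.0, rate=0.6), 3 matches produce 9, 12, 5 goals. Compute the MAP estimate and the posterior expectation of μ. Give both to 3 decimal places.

MAP estimate = 7.778, posterior expectation = 8.056

Σ counts = 26. Posterior: Gamma(shape = 3.0+26 = 29.0, rate = 0.6+3 = 3.6).
Mode = (α−1)/β = 28.0/3.6 = 7.778.
Mean = α/β = 29.0/3.6 = 8.056.
Mean > mode: the posterior has a right tail.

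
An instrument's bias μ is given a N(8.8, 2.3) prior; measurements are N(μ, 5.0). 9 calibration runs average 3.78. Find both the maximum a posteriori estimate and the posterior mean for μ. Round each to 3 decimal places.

Posterior for μ is Normal. Precision-weighted mean: (1/2.3·8.8 + 9/5.0·3.78) / (1/2.3 + 9/5.0) = 4.757.
A Normal posterior is symmetric, so mode = mean.

μ_MAP = 4.757, E[μ|data] = 4.757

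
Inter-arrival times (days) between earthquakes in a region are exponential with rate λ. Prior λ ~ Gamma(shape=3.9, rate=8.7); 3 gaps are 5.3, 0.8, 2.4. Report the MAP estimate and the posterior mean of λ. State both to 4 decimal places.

Σ times = 8.5. Posterior: Gamma(shape = 3.9+3 = 6.9, rate = 8.7+8.5 = 17.2).
Mode = (α−1)/β = 5.9/17.2 = 0.3430.
Mean = α/β = 6.9/17.2 = 0.4012.
Mean > mode: the posterior has a right tail.

MAP = 0.3430; posterior mean = 0.4012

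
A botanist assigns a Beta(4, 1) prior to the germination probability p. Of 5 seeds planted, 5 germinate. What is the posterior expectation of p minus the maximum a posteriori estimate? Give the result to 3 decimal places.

-0.100

Posterior: Beta(4+5, 1+0) = Beta(9, 1).
Since β = 1 ≤ 1 and α > 1, the Beta density is monotone increasing on [0,1]; the mode is at 1.
Mean = 9/(9+1) = 0.900.
Difference = 0.900 − 1.000 = -0.100.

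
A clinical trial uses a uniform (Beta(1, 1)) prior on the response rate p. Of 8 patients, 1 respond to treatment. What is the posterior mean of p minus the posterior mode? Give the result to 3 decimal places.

Posterior: Beta(1+1, 1+7) = Beta(2, 8).
Mode = (2−1)/(2+8−2) = 1/8 = 0.125.
With a flat prior the MAP equals the MLE, 1/8.
Mean = 2/(2+8) = 2/10 = 0.200.
Difference = 0.200 − 0.125 = 0.075.
Right-skewed posterior ⇒ mode < mean.

0.075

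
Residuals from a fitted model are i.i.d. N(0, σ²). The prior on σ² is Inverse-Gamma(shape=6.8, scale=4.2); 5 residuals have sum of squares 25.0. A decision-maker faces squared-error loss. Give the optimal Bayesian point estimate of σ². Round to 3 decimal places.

2.012

Posterior: Inverse-Gamma(shape = 6.8+5/2 = 9.3, scale = 4.2+25.0/2 = 16.7).
Mode = β/(α+1) = 16.7/10.3 = 1.621.
Mean = β/(α−1) = 16.7/8.3 = 2.012.
Squared-error loss ⇒ the optimal estimator is the posterior mean.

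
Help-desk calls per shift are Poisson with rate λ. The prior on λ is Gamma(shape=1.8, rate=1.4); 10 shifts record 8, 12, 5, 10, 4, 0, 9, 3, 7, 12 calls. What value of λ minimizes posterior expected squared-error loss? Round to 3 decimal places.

6.298

Σ counts = 70. Posterior: Gamma(shape = 1.8+70 = 71.8, rate = 1.4+10 = 11.4).
Mode = (α−1)/β = 70.8/11.4 = 6.211.
Mean = α/β = 71.8/11.4 = 6.298.
Squared-error loss ⇒ the optimal estimator is the posterior mean.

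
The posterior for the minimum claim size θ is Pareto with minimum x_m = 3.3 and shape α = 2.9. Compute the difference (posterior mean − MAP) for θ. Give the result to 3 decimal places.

The Pareto density is strictly decreasing on [x_m, ∞), so the mode is x_m = 3.300.
Mean = α·x_m/(α−1) = 2.9·3.3/1.9 = 5.037.
Difference = 5.037 − 3.300 = 1.737.
Right-skewed posterior ⇒ mode < mean.

1.737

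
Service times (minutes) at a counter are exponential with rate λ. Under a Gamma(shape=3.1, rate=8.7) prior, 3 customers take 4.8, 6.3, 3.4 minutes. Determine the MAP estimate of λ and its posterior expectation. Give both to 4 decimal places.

Σ times = 14.5. Posterior: Gamma(shape = 3.1+3 = 6.1, rate = 8.7+14.5 = 23.2).
Mode = (α−1)/β = 5.1/23.2 = 0.2198.
Mean = α/β = 6.1/23.2 = 0.2629.
Right-skewed posterior ⇒ mode < mean.

MAP: 0.2198. Posterior mean: 0.2629.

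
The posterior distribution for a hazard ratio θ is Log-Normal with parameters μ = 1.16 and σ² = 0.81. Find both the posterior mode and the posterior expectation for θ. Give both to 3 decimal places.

Mode = exp(μ − σ²) = exp(0.35) = 1.419.
Mean = exp(μ + σ²/2) = exp(1.565) = 4.783.

θ_MAP = 1.419, E[θ|data] = 4.783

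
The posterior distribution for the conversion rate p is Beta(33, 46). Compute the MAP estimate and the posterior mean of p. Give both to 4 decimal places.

Mode = (33−1)/(33+46−2) = 32/77 = 0.4156.
Mean = 33/(33+46) = 33/79 = 0.4177.

p_MAP = 0.4156, E[p|data] = 0.4177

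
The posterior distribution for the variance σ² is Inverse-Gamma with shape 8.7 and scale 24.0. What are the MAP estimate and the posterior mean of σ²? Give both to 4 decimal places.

Mode = β/(α+1) = 24.0/9.7 = 2.4742.
Mean = β/(α−1) = 24.0/7.7 = 3.1169.
Right-skewed posterior ⇒ mode < mean.

MAP = 2.4742; posterior mean = 3.1169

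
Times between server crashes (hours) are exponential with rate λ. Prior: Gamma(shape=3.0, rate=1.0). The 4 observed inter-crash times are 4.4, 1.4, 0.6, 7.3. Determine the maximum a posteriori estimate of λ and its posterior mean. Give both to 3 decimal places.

Σ times = 13.7. Posterior: Gamma(shape = 3.0+4 = 7.0, rate = 1.0+13.7 = 14.7).
Mode = (α−1)/β = 6.0/14.7 = 0.408.
Mean = α/β = 7.0/14.7 = 0.476.
The mean is pulled above the mode by the posterior's right skew.

maximum a posteriori estimate = 0.408, posterior mean = 0.476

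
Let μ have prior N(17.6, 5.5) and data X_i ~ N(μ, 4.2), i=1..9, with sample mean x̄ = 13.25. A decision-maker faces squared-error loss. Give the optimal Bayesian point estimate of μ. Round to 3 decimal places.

13.590

Posterior for μ is Normal. Precision-weighted mean: (1/5.5·17.6 + 9/4.2·13.25) / (1/5.5 + 9/4.2) = 13.590.
A Normal posterior is symmetric, so mode = mean.
Squared-error loss ⇒ the optimal estimator is the posterior mean.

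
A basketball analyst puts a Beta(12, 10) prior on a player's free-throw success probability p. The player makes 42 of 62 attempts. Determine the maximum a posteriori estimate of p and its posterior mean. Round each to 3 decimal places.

MAP = 0.646; posterior mean = 0.643

Posterior: Beta(12+42, 10+20) = Beta(54, 30).
Mode = (54−1)/(54+30−2) = 53/82 = 0.646.
Mean = 54/(54+30) = 54/84 = 0.643.
Left-skewed posterior ⇒ mean < mode.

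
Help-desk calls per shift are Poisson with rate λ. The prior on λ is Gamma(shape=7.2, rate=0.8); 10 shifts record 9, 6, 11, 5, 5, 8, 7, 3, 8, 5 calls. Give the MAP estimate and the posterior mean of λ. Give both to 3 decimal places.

λ_MAP = 6.778, E[λ|data] = 6.870

Σ counts = 67. Posterior: Gamma(shape = 7.2+67 = 74.2, rate = 0.8+10 = 10.8).
Mode = (α−1)/β = 73.2/10.8 = 6.778.
Mean = α/β = 74.2/10.8 = 6.870.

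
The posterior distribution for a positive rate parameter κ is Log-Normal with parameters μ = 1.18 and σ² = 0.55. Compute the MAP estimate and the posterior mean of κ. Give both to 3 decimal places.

Mode = exp(μ − σ²) = exp(0.63) = 1.878.
Mean = exp(μ + σ²/2) = exp(1.455) = 4.284.
Mean > mode: the posterior has a right tail.

MAP estimate = 1.878, posterior mean = 4.284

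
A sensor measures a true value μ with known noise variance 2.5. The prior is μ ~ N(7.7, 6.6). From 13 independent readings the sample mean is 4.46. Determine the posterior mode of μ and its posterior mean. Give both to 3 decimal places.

MAP = 4.552, posterior mean = 4.552

Posterior for μ is Normal. Precision-weighted mean: (1/6.6·7.7 + 13/2.5·4.46) / (1/6.6 + 13/2.5) = 4.552.
A Normal posterior is symmetric, so mode = mean.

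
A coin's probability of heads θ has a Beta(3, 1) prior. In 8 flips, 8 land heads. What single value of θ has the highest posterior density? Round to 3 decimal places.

Posterior: Beta(3+8, 1+0) = Beta(11, 1).
Since β = 1 ≤ 1 and α > 1, the Beta density is monotone increasing on [0,1]; the mode is at 1.
Mean = 11/(11+1) = 0.917.
This is the posterior mode — the MAP estimate.

1.000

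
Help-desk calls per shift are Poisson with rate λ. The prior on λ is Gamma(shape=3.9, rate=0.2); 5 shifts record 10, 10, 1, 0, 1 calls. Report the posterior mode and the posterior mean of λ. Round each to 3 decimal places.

Σ counts = 22. Posterior: Gamma(shape = 3.9+22 = 25.9, rate = 0.2+5 = 5.2).
Mode = (α−1)/β = 24.9/5.2 = 4.788.
Mean = α/β = 25.9/5.2 = 4.981.
Mean > mode: the posterior has a right tail.

MAP = 4.788, posterior mean = 4.981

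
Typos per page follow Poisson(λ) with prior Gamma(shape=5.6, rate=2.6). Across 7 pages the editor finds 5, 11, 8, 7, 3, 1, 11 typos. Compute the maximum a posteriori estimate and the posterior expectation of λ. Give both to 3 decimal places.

λ_MAP = 5.271, E[λ|data] = 5.375

Σ counts = 46. Posterior: Gamma(shape = 5.6+46 = 51.6, rate = 2.6+7 = 9.6).
Mode = (α−1)/β = 50.6/9.6 = 5.271.
Mean = α/β = 51.6/9.6 = 5.375.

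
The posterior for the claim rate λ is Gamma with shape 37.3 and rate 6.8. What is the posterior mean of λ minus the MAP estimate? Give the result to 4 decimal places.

Mode = (α−1)/β = 36.3/6.8 = 5.3382.
Mean = α/β = 37.3/6.8 = 5.4853.
Difference = 5.4853 − 5.3382 = 0.1471.
The mean is pulled above the mode by the posterior's right skew.

0.1471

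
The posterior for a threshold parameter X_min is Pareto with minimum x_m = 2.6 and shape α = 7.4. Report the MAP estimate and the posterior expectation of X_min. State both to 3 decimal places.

The Pareto density is strictly decreasing on [x_m, ∞), so the mode is x_m = 2.600.
Mean = α·x_m/(α−1) = 7.4·2.6/6.4 = 3.006.
Mean > mode: the posterior has a right tail.

MAP: 2.600. Posterior mean: 3.006.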